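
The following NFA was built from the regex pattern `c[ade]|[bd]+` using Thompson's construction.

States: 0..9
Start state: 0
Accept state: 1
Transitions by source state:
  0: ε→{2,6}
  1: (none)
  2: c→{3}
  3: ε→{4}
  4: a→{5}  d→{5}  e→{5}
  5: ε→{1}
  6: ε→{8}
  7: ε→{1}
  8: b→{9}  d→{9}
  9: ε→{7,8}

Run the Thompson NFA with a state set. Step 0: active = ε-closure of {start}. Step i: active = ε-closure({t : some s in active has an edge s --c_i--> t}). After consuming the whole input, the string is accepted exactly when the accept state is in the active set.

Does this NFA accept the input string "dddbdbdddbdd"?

Answer: ACCEPT

Steps:
initial (ε-close {0}): {0,2,6,8}
'd' @ 1: {1,7,8,9}  (accept∈set)
'd' @ 2: {1,7,8,9}  (accept∈set)
'd' @ 3: {1,7,8,9}  (accept∈set)
'b' @ 4: {1,7,8,9}  (accept∈set)
'd' @ 5: {1,7,8,9}  (accept∈set)
'b' @ 6: {1,7,8,9}  (accept∈set)
'd' @ 7: {1,7,8,9}  (accept∈set)
'd' @ 8: {1,7,8,9}  (accept∈set)
'd' @ 9: {1,7,8,9}  (accept∈set)
'b' @ 10: {1,7,8,9}  (accept∈set)
'd' @ 11: {1,7,8,9}  (accept∈set)
'd' @ 12: {1,7,8,9}  (accept∈set)
end set {1,7,8,9} — state 1 in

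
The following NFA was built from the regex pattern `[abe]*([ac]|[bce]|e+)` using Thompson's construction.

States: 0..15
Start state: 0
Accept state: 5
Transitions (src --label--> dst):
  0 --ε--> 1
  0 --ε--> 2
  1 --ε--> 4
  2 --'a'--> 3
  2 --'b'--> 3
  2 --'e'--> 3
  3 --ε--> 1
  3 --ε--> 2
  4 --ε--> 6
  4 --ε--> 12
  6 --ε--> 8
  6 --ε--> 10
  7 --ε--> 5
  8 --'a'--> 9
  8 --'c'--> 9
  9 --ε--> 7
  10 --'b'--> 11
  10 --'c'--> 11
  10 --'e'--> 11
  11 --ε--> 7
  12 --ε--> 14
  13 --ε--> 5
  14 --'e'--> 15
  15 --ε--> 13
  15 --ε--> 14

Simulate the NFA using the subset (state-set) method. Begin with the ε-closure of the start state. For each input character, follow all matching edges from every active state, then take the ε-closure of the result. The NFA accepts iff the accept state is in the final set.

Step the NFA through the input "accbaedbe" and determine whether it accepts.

Answer: REJECT

Derivation:
initial (ε-close {0}): {0,1,2,4,6,8,10,12,14}
'a' @ 1: {1,2,3,4,5,6,7,8,9,10,12,14}  [accepting]
'c' @ 2: {5,7,9,11}  [accepting]
'c' @ 3: {}  — state set empty
rest 'baedbe' ignored (set empty)
final: {}; accept 5 not in set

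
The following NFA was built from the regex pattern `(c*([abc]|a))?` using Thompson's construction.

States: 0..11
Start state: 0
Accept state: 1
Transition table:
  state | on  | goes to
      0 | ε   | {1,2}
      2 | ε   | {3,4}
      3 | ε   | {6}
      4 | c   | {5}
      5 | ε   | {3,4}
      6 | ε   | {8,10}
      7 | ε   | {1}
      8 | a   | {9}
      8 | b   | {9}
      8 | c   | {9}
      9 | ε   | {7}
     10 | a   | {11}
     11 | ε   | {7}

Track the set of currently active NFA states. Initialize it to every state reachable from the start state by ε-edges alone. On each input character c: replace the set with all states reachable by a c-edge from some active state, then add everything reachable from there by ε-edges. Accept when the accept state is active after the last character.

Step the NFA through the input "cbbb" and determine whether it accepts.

Answer: REJECT

Trace:
start: ε-closure({0}) = {0,1,2,3,4,6,8,10}
'c' @ 1: {1,3,4,5,6,7,8,9,10}  ✓accept
'b' @ 2: {1,7,9}  ✓accept
'b' @ 3: {}  — no active states
rest 'b' ignored (set empty)
end set {} — state 1 not in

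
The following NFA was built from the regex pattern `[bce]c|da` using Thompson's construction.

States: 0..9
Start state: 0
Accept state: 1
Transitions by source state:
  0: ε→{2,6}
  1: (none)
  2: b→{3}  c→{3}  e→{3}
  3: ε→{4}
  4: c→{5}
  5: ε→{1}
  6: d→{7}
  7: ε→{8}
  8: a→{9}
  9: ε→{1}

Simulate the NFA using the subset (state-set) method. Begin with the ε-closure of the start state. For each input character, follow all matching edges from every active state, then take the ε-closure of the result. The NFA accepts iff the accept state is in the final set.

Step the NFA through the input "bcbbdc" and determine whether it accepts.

Answer: REJECT

Trace:
start: ε-closure({0}) = {0,2,6}
'b' @ 1: {3,4}
'c' @ 2: {1,5}  (accept∈set)
'b' @ 3: {}  — dead — no transitions
rest 'bdc' ignored (set empty)
final: {}; accept 1 not in set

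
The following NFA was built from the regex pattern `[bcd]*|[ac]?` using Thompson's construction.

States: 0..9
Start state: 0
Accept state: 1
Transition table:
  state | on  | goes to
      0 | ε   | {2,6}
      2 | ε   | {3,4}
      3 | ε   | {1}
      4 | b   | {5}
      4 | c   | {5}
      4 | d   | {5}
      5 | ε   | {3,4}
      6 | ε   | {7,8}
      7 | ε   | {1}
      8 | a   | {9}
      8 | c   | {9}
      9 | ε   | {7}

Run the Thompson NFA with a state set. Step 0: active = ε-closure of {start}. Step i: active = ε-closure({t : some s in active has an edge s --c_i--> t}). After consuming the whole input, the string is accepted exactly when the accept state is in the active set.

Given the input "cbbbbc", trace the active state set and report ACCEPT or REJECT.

Answer: ACCEPT

Derivation:
S₀ = ε-closure({0}) = {0,1,2,3,4,6,7,8}
'c' @ 1: {1,3,4,5,7,9}  [accepting]
'b' @ 2: {1,3,4,5}  [accepting]
'b' @ 3: {1,3,4,5}  [accepting]
'b' @ 4: {1,3,4,5}  [accepting]
'b' @ 5: {1,3,4,5}  [accepting]
'c' @ 6: {1,3,4,5}  [accepting]
end set {1,3,4,5} — state 1 in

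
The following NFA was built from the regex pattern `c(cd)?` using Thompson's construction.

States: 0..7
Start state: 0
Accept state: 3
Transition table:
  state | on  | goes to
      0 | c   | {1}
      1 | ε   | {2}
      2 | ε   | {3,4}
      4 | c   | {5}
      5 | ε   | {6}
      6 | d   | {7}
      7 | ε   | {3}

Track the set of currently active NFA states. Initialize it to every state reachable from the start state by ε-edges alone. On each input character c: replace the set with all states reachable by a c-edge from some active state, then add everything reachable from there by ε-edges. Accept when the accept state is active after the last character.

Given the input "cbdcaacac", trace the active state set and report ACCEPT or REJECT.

Answer: REJECT

Trace:
S₀ = ε-closure({0}) = {0}
'c' @ 1: {1,2,3,4}  [accepting]
'b' @ 2: {}  — state set empty
rest 'dcaacac' ignored (set empty)
after full input: {}  (accept=3 not in)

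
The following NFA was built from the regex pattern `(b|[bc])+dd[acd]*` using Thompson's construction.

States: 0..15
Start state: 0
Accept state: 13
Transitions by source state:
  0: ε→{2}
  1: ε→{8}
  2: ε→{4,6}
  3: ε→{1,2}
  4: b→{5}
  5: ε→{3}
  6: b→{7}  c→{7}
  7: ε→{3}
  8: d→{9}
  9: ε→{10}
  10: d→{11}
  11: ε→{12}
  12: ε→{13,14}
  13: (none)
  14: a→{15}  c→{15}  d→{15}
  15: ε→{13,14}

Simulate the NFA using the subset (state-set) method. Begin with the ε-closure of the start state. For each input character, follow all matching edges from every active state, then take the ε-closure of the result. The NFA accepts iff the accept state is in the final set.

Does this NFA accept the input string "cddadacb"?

start: ε-closure({0}) = {0,2,4,6}
'c' @ 1: {1,2,3,4,6,7,8}
'd' @ 2: {9,10}
'd' @ 3: {11,12,13,14}  (accept∈set)
'a' @ 4: {13,14,15}  (accept∈set)
'd' @ 5: {13,14,15}  (accept∈set)
'a' @ 6: {13,14,15}  (accept∈set)
'c' @ 7: {13,14,15}  (accept∈set)
'b' @ 8: {}  — dead — no transitions
after full input: {}  (accept=13 not in)

Answer: REJECT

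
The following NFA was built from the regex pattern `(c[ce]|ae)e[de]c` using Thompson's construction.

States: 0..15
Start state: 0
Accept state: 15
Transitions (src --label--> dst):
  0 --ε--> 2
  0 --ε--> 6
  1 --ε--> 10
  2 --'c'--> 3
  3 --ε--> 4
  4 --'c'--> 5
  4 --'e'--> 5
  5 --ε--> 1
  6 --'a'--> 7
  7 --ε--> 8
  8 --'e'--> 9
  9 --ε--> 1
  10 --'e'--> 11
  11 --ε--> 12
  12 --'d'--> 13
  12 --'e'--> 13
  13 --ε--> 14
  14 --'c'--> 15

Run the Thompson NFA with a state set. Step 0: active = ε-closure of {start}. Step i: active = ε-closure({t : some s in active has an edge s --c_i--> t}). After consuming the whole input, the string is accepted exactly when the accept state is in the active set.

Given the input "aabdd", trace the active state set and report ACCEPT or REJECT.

Answer: REJECT

Steps:
start: ε-closure({0}) = {0,2,6}
'a' @ 1: {7,8}
'a' @ 2: {}  — dead — no transitions
rest 'bdd' ignored (set empty)
final: {}; accept 15 not in set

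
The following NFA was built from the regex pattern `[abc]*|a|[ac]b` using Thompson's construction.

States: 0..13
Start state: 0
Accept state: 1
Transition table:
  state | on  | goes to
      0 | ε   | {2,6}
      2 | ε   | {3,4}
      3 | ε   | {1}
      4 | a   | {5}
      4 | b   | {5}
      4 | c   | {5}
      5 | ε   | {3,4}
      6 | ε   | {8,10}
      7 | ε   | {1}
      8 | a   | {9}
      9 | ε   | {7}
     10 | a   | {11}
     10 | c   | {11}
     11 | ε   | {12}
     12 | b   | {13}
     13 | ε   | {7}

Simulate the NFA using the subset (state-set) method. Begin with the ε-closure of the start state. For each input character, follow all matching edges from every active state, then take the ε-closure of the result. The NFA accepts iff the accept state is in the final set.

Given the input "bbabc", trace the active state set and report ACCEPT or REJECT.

Answer: ACCEPT

Steps:
start: ε-closure({0}) = {0,1,2,3,4,6,8,10}
'b' @ 1: {1,3,4,5}  ✓accept
'b' @ 2: {1,3,4,5}  ✓accept
'a' @ 3: {1,3,4,5}  ✓accept
'b' @ 4: {1,3,4,5}  ✓accept
'c' @ 5: {1,3,4,5}  ✓accept
final: {1,3,4,5}; accept 1 in set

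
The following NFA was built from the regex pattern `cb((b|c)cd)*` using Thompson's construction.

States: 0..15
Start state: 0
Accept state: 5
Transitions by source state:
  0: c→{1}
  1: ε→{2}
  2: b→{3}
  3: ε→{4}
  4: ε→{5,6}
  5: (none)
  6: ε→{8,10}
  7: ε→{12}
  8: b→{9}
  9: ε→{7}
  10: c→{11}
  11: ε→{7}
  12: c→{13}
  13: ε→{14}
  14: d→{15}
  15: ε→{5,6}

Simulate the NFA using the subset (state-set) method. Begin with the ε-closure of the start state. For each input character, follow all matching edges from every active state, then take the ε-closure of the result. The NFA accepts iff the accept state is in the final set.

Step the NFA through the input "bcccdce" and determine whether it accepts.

Answer: REJECT

Derivation:
start: ε-closure({0}) = {0}
'b' @ 1: {}  — no active states
rest 'cccdce' ignored (set empty)
after full input: {}  (accept=5 not in)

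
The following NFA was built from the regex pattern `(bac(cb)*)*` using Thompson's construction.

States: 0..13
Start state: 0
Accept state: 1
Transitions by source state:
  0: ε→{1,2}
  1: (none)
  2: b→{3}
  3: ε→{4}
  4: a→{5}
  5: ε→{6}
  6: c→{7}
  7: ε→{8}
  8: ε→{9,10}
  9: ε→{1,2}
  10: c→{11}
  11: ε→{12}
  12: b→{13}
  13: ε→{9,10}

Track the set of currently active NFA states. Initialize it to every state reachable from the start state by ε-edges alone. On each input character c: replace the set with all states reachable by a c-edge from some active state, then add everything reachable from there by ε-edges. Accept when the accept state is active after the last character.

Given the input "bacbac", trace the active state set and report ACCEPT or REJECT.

Answer: ACCEPT

Trace:
initial (ε-close {0}): {0,1,2}
'b' @ 1: {3,4}
'a' @ 2: {5,6}
'c' @ 3: {1,2,7,8,9,10}  [accepting]
'b' @ 4: {3,4}
'a' @ 5: {5,6}
'c' @ 6: {1,2,7,8,9,10}  [accepting]
final: {1,2,7,8,9,10}; accept 1 in set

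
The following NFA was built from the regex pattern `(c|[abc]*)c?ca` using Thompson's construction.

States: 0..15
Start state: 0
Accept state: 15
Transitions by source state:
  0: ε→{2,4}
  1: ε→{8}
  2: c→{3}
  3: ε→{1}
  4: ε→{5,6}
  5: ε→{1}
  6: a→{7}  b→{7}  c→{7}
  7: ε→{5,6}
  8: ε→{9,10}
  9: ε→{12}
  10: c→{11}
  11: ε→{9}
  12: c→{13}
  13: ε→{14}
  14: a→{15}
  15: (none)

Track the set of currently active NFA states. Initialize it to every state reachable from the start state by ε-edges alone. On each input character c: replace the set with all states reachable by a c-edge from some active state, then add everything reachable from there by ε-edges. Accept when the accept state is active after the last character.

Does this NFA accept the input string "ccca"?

start: ε-closure({0}) = {0,1,2,4,5,6,8,9,10,12}
'c' @ 1: {1,3,5,6,7,8,9,10,11,12,13,14}
'c' @ 2: {1,5,6,7,8,9,10,11,12,13,14}
'c' @ 3: {1,5,6,7,8,9,10,11,12,13,14}
'a' @ 4: {1,5,6,7,8,9,10,12,15}  ✓accept
after full input: {1,5,6,7,8,9,10,12,15}  (accept=15 in)

Answer: ACCEPT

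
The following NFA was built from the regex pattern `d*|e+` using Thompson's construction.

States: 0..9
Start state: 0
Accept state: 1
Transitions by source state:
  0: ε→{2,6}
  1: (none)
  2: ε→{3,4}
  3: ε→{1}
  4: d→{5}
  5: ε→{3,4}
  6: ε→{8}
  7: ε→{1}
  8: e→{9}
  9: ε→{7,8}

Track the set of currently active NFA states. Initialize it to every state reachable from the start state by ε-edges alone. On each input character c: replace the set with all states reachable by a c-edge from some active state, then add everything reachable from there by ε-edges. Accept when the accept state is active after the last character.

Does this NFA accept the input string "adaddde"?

S₀ = ε-closure({0}) = {0,1,2,3,4,6,8}
'a' @ 1: {}  — dead — no transitions
rest 'daddde' ignored (set empty)
end set {} — state 1 not in

Answer: REJECT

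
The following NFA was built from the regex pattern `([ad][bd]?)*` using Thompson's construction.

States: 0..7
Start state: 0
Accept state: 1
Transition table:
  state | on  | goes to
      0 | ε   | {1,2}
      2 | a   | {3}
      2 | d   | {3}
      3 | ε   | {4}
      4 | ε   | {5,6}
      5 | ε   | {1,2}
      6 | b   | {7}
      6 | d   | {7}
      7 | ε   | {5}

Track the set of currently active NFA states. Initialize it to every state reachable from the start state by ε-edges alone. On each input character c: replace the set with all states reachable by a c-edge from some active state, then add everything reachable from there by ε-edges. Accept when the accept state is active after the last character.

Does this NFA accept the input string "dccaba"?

start: ε-closure({0}) = {0,1,2}
'd' @ 1: {1,2,3,4,5,6}  [accepting]
'c' @ 2: {}  — dead — no transitions
rest 'caba' ignored (set empty)
after full input: {}  (accept=1 not in)

Answer: REJECT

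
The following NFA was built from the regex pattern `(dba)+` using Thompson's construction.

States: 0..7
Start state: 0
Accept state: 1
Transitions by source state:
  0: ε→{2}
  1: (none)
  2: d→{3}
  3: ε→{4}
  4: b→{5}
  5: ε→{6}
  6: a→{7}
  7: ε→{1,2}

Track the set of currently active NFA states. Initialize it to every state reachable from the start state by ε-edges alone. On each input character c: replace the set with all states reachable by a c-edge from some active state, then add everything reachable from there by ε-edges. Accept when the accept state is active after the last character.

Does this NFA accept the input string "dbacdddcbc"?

start: ε-closure({0}) = {0,2}
'd' @ 1: {3,4}
'b' @ 2: {5,6}
'a' @ 3: {1,2,7}  (accept∈set)
'c' @ 4: {}  — state set empty
rest 'dddcbc' ignored (set empty)
final: {}; accept 1 not in set

Answer: REJECT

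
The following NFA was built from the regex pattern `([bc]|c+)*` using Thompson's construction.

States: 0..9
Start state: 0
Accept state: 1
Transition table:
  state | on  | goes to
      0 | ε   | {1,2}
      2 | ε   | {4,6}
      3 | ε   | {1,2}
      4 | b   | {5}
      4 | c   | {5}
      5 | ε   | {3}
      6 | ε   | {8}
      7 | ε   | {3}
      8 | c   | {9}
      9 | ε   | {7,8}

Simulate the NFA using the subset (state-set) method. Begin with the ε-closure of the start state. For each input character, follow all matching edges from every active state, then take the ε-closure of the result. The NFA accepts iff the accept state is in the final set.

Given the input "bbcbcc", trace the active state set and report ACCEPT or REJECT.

initial (ε-close {0}): {0,1,2,4,6,8}
'b' @ 1: {1,2,3,4,5,6,8}  (accept∈set)
'b' @ 2: {1,2,3,4,5,6,8}  (accept∈set)
'c' @ 3: {1,2,3,4,5,6,7,8,9}  (accept∈set)
'b' @ 4: {1,2,3,4,5,6,8}  (accept∈set)
'c' @ 5: {1,2,3,4,5,6,7,8,9}  (accept∈set)
'c' @ 6: {1,2,3,4,5,6,7,8,9}  (accept∈set)
after full input: {1,2,3,4,5,6,7,8,9}  (accept=1 in)

Answer: ACCEPT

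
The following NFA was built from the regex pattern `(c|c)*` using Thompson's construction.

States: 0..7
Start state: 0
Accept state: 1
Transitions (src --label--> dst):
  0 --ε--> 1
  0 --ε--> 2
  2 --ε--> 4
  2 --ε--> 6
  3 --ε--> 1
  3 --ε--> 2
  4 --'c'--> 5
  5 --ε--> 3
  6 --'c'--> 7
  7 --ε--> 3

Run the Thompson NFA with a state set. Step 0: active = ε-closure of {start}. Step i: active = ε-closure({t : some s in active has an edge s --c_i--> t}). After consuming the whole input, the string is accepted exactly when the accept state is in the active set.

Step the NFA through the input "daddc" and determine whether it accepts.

Answer: REJECT

Steps:
S₀ = ε-closure({0}) = {0,1,2,4,6}
'd' @ 1: {}  — dead — no transitions
rest 'addc' ignored (set empty)
final: {}; accept 1 not in set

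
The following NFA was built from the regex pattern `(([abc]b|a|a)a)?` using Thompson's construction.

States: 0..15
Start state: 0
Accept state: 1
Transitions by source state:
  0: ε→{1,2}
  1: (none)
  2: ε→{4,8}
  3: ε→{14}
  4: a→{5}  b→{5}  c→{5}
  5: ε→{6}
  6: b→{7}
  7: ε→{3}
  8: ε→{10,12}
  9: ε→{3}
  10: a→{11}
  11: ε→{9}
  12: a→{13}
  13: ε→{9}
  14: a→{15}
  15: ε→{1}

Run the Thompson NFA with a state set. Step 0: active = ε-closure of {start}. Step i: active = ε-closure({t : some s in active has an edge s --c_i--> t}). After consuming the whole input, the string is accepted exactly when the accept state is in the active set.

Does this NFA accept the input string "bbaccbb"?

initial (ε-close {0}): {0,1,2,4,8,10,12}
'b' @ 1: {5,6}
'b' @ 2: {3,7,14}
'a' @ 3: {1,15}  ✓accept
'c' @ 4: {}  — no active states
rest 'cbb' ignored (set empty)
end set {} — state 1 not in

Answer: REJECT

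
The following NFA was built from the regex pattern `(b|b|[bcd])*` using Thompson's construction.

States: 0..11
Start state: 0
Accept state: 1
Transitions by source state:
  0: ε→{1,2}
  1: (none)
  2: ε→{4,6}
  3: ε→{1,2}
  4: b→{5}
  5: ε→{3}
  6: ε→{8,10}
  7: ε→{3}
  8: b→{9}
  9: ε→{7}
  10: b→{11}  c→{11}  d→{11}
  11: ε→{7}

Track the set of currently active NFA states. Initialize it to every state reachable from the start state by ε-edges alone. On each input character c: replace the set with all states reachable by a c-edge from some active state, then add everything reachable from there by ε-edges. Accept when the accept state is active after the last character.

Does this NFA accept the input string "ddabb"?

Answer: REJECT

Derivation:
start: ε-closure({0}) = {0,1,2,4,6,8,10}
'd' @ 1: {1,2,3,4,6,7,8,10,11}  ✓accept
'd' @ 2: {1,2,3,4,6,7,8,10,11}  ✓accept
'a' @ 3: {}  — dead — no transitions
rest 'bb' ignored (set empty)
end set {} — state 1 not in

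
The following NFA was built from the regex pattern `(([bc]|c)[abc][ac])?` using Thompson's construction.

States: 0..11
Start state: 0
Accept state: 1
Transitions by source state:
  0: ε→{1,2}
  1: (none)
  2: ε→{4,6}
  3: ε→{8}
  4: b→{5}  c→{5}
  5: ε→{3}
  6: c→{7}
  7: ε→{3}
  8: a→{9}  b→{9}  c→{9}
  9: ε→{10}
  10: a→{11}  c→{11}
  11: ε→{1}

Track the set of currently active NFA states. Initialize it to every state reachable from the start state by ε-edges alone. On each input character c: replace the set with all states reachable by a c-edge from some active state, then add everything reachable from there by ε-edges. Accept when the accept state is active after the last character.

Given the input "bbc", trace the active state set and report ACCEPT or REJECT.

initial (ε-close {0}): {0,1,2,4,6}
'b' @ 1: {3,5,8}
'b' @ 2: {9,10}
'c' @ 3: {1,11}  (accept∈set)
end set {1,11} — state 1 in

Answer: ACCEPT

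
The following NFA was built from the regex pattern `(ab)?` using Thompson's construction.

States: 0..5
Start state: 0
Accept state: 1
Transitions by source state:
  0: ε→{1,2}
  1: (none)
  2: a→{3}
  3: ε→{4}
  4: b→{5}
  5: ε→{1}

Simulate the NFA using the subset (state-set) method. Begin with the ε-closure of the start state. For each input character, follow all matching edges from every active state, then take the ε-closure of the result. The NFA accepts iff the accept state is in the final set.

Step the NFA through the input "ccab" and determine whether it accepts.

Answer: REJECT

Trace:
S₀ = ε-closure({0}) = {0,1,2}
'c' @ 1: {}  — no active states
rest 'cab' ignored (set empty)
after full input: {}  (accept=1 not in)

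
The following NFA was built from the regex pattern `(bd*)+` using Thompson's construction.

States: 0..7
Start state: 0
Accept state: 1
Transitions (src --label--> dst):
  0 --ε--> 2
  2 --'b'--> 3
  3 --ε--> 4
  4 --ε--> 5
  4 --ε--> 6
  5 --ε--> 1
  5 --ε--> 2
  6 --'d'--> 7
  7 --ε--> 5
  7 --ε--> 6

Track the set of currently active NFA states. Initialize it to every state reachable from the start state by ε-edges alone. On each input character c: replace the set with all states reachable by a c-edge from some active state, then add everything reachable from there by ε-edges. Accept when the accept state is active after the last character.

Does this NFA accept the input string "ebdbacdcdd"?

S₀ = ε-closure({0}) = {0,2}
'e' @ 1: {}  — no active states
rest 'bdbacdcdd' ignored (set empty)
after full input: {}  (accept=1 not in)

Answer: REJECT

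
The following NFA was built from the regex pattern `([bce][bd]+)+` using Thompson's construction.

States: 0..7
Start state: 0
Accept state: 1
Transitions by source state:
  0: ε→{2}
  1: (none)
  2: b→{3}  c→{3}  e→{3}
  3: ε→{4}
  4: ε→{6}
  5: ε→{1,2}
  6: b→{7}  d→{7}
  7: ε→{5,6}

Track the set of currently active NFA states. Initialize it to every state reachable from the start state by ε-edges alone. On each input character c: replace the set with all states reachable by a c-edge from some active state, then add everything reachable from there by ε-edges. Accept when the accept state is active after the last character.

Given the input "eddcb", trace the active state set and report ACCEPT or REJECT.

Answer: ACCEPT

Trace:
start: ε-closure({0}) = {0,2}
'e' @ 1: {3,4,6}
'd' @ 2: {1,2,5,6,7}  (accept∈set)
'd' @ 3: {1,2,5,6,7}  (accept∈set)
'c' @ 4: {3,4,6}
'b' @ 5: {1,2,5,6,7}  (accept∈set)
end set {1,2,5,6,7} — state 1 in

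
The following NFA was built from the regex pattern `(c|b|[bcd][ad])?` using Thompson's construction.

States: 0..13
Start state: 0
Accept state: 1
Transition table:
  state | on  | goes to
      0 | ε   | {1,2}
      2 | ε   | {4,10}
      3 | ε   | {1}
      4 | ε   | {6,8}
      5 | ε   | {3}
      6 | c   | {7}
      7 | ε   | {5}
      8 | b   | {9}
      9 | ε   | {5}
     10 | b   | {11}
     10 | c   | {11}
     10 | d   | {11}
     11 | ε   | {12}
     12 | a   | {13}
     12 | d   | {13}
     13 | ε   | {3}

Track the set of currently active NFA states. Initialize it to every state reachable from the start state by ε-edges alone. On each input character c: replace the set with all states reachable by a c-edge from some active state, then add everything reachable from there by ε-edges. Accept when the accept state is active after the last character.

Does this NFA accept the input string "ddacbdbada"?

initial (ε-close {0}): {0,1,2,4,6,8,10}
'd' @ 1: {11,12}
'd' @ 2: {1,3,13}  ✓accept
'a' @ 3: {}  — no active states
rest 'cbdbada' ignored (set empty)
end set {} — state 1 not in

Answer: REJECT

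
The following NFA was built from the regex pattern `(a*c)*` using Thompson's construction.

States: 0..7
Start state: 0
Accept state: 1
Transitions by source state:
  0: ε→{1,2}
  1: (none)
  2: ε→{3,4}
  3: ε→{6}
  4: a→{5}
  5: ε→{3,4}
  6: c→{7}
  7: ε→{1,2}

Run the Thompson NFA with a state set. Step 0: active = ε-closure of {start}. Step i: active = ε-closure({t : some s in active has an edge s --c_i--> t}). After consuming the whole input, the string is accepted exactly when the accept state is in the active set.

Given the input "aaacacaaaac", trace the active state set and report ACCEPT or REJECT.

start: ε-closure({0}) = {0,1,2,3,4,6}
'a' @ 1: {3,4,5,6}
'a' @ 2: {3,4,5,6}
'a' @ 3: {3,4,5,6}
'c' @ 4: {1,2,3,4,6,7}  (accept∈set)
'a' @ 5: {3,4,5,6}
'c' @ 6: {1,2,3,4,6,7}  (accept∈set)
'a' @ 7: {3,4,5,6}
'a' @ 8: {3,4,5,6}
'a' @ 9: {3,4,5,6}
'a' @ 10: {3,4,5,6}
'c' @ 11: {1,2,3,4,6,7}  (accept∈set)
final: {1,2,3,4,6,7}; accept 1 in set

Answer: ACCEPT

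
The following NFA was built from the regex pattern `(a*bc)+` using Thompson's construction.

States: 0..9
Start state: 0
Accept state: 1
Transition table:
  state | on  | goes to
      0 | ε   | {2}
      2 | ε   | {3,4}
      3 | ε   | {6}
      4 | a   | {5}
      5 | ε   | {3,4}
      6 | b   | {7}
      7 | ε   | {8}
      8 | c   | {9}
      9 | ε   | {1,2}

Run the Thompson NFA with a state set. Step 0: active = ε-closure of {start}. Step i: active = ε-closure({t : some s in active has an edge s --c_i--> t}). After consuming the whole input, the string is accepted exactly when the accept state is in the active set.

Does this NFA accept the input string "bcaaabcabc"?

initial (ε-close {0}): {0,2,3,4,6}
'b' @ 1: {7,8}
'c' @ 2: {1,2,3,4,6,9}  ✓accept
'a' @ 3: {3,4,5,6}
'a' @ 4: {3,4,5,6}
'a' @ 5: {3,4,5,6}
'b' @ 6: {7,8}
'c' @ 7: {1,2,3,4,6,9}  ✓accept
'a' @ 8: {3,4,5,6}
'b' @ 9: {7,8}
'c' @ 10: {1,2,3,4,6,9}  ✓accept
final: {1,2,3,4,6,9}; accept 1 in set

Answer: ACCEPT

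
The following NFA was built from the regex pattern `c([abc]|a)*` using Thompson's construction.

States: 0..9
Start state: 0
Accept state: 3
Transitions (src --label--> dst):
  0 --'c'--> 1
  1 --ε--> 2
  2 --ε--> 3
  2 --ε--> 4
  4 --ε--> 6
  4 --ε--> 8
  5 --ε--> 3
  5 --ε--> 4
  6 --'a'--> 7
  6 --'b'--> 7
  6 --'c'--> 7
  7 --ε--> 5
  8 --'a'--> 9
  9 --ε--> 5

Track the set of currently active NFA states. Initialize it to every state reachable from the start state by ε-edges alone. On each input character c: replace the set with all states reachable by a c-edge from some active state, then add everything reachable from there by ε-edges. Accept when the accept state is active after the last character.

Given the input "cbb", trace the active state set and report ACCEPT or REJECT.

Answer: ACCEPT

Derivation:
initial (ε-close {0}): {0}
'c' @ 1: {1,2,3,4,6,8}  (accept∈set)
'b' @ 2: {3,4,5,6,7,8}  (accept∈set)
'b' @ 3: {3,4,5,6,7,8}  (accept∈set)
end set {3,4,5,6,7,8} — state 3 in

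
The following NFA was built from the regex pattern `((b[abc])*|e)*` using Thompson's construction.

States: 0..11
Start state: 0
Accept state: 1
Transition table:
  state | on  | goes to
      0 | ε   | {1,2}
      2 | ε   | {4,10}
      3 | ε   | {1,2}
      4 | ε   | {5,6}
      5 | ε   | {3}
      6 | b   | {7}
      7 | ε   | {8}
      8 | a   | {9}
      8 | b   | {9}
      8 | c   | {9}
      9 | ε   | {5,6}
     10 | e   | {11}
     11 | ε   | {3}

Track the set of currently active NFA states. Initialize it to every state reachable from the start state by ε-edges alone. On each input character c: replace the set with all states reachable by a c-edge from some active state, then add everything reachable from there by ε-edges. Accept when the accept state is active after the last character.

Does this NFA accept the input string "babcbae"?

start: ε-closure({0}) = {0,1,2,3,4,5,6,10}
'b' @ 1: {7,8}
'a' @ 2: {1,2,3,4,5,6,9,10}  (accept∈set)
'b' @ 3: {7,8}
'c' @ 4: {1,2,3,4,5,6,9,10}  (accept∈set)
'b' @ 5: {7,8}
'a' @ 6: {1,2,3,4,5,6,9,10}  (accept∈set)
'e' @ 7: {1,2,3,4,5,6,10,11}  (accept∈set)
end set {1,2,3,4,5,6,10,11} — state 1 in

Answer: ACCEPT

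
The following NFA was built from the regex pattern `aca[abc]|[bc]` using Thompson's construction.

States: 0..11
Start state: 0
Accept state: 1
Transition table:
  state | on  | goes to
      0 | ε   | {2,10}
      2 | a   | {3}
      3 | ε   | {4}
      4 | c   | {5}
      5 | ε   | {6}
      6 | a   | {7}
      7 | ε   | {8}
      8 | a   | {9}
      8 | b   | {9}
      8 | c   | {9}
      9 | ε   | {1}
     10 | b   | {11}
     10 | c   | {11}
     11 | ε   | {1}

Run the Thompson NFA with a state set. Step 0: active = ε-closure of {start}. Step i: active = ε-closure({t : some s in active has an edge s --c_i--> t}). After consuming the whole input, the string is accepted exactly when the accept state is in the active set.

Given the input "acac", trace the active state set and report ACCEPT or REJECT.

Answer: ACCEPT

Steps:
start: ε-closure({0}) = {0,2,10}
'a' @ 1: {3,4}
'c' @ 2: {5,6}
'a' @ 3: {7,8}
'c' @ 4: {1,9}  [accepting]
final: {1,9}; accept 1 in set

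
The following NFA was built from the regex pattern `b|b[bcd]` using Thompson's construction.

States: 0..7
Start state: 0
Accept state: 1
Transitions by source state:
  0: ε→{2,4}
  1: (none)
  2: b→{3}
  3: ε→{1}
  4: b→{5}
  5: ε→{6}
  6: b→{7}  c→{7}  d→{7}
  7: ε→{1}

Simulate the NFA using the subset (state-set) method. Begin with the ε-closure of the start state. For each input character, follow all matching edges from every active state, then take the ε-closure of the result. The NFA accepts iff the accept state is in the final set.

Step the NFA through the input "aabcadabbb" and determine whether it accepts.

S₀ = ε-closure({0}) = {0,2,4}
'a' @ 1: {}  — dead — no transitions
rest 'abcadabbb' ignored (set empty)
after full input: {}  (accept=1 not in)

Answer: REJECT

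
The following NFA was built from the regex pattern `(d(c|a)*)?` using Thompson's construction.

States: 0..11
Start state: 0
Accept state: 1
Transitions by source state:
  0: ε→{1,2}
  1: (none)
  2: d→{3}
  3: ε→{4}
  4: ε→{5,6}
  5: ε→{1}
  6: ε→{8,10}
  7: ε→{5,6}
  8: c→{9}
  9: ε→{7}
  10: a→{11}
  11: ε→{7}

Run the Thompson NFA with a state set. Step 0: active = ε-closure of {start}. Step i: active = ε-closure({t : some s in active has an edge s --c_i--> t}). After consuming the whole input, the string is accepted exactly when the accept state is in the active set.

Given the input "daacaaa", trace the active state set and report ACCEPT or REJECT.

Answer: ACCEPT

Steps:
start: ε-closure({0}) = {0,1,2}
'd' @ 1: {1,3,4,5,6,8,10}  (accept∈set)
'a' @ 2: {1,5,6,7,8,10,11}  (accept∈set)
'a' @ 3: {1,5,6,7,8,10,11}  (accept∈set)
'c' @ 4: {1,5,6,7,8,9,10}  (accept∈set)
'a' @ 5: {1,5,6,7,8,10,11}  (accept∈set)
'a' @ 6: {1,5,6,7,8,10,11}  (accept∈set)
'a' @ 7: {1,5,6,7,8,10,11}  (accept∈set)
end set {1,5,6,7,8,10,11} — state 1 in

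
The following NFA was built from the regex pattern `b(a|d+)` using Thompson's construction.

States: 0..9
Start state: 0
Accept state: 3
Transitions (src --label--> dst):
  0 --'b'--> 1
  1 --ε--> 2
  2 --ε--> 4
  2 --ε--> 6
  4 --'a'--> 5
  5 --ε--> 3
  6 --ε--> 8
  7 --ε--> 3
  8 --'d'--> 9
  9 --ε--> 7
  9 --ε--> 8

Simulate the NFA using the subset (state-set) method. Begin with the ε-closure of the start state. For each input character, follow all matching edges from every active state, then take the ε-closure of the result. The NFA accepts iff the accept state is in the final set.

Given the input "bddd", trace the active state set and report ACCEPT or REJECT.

initial (ε-close {0}): {0}
'b' @ 1: {1,2,4,6,8}
'd' @ 2: {3,7,8,9}  ✓accept
'd' @ 3: {3,7,8,9}  ✓accept
'd' @ 4: {3,7,8,9}  ✓accept
final: {3,7,8,9}; accept 3 in set

Answer: ACCEPT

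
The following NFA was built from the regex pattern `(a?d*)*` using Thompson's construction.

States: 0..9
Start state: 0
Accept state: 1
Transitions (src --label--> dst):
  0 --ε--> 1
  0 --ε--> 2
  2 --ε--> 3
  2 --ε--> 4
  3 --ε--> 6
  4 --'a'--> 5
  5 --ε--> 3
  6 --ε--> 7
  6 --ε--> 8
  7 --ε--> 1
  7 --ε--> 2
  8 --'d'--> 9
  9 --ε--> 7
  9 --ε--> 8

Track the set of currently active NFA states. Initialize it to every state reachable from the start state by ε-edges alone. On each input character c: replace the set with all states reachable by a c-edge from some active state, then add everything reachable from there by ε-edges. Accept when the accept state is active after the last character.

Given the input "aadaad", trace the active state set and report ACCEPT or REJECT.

start: ε-closure({0}) = {0,1,2,3,4,6,7,8}
'a' @ 1: {1,2,3,4,5,6,7,8}  [accepting]
'a' @ 2: {1,2,3,4,5,6,7,8}  [accepting]
'd' @ 3: {1,2,3,4,6,7,8,9}  [accepting]
'a' @ 4: {1,2,3,4,5,6,7,8}  [accepting]
'a' @ 5: {1,2,3,4,5,6,7,8}  [accepting]
'd' @ 6: {1,2,3,4,6,7,8,9}  [accepting]
final: {1,2,3,4,6,7,8,9}; accept 1 in set

Answer: ACCEPT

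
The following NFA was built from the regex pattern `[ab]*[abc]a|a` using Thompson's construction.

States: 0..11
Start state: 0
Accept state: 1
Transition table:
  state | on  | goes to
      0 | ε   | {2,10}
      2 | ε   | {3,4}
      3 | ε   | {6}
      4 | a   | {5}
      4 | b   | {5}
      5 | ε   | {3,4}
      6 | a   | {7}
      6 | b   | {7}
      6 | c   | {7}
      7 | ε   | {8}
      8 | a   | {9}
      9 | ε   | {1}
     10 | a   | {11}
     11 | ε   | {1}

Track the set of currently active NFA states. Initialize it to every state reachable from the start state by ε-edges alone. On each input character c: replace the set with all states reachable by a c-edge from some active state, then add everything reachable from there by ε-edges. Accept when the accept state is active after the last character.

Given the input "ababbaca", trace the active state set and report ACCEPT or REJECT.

Answer: ACCEPT

Derivation:
initial (ε-close {0}): {0,2,3,4,6,10}
'a' @ 1: {1,3,4,5,6,7,8,11}  ✓accept
'b' @ 2: {3,4,5,6,7,8}
'a' @ 3: {1,3,4,5,6,7,8,9}  ✓accept
'b' @ 4: {3,4,5,6,7,8}
'b' @ 5: {3,4,5,6,7,8}
'a' @ 6: {1,3,4,5,6,7,8,9}  ✓accept
'c' @ 7: {7,8}
'a' @ 8: {1,9}  ✓accept
final: {1,9}; accept 1 in set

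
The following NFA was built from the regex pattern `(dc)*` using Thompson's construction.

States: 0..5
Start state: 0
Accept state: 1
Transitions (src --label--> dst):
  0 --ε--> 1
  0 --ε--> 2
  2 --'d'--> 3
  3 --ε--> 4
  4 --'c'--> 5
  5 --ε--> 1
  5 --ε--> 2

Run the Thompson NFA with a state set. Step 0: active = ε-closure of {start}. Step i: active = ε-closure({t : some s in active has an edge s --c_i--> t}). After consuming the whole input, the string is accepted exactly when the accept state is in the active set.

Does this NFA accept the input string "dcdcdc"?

initial (ε-close {0}): {0,1,2}
'd' @ 1: {3,4}
'c' @ 2: {1,2,5}  [accepting]
'd' @ 3: {3,4}
'c' @ 4: {1,2,5}  [accepting]
'd' @ 5: {3,4}
'c' @ 6: {1,2,5}  [accepting]
after full input: {1,2,5}  (accept=1 in)

Answer: ACCEPT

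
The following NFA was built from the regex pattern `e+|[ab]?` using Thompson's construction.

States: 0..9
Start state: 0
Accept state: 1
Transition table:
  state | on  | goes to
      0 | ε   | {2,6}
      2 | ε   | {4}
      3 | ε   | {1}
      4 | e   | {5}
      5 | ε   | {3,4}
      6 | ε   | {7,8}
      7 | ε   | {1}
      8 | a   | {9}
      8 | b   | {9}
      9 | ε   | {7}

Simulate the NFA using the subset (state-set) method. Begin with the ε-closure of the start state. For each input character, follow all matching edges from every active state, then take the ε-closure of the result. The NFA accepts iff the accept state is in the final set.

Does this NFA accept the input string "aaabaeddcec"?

Answer: REJECT

Trace:
S₀ = ε-closure({0}) = {0,1,2,4,6,7,8}
'a' @ 1: {1,7,9}  (accept∈set)
'a' @ 2: {}  — dead — no transitions
rest 'abaeddcec' ignored (set empty)
after full input: {}  (accept=1 not in)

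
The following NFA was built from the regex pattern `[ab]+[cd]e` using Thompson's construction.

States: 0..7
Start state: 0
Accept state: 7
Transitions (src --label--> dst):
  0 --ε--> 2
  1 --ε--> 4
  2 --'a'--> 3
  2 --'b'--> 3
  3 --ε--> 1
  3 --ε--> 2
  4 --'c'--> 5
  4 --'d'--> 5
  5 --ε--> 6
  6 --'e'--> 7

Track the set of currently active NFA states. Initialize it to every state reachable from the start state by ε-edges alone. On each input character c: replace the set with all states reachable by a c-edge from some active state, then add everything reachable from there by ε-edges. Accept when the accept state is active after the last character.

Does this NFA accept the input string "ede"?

Answer: REJECT

Trace:
S₀ = ε-closure({0}) = {0,2}
'e' @ 1: {}  — no active states
rest 'de' ignored (set empty)
end set {} — state 7 not in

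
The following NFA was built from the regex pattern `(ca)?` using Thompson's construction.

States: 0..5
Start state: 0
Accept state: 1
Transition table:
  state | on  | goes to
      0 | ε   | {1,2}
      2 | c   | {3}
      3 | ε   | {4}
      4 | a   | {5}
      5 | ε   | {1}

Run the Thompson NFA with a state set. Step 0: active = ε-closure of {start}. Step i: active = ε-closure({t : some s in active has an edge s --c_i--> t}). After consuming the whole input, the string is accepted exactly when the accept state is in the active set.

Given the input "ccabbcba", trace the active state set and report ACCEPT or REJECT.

initial (ε-close {0}): {0,1,2}
'c' @ 1: {3,4}
'c' @ 2: {}  — no active states
rest 'abbcba' ignored (set empty)
final: {}; accept 1 not in set

Answer: REJECT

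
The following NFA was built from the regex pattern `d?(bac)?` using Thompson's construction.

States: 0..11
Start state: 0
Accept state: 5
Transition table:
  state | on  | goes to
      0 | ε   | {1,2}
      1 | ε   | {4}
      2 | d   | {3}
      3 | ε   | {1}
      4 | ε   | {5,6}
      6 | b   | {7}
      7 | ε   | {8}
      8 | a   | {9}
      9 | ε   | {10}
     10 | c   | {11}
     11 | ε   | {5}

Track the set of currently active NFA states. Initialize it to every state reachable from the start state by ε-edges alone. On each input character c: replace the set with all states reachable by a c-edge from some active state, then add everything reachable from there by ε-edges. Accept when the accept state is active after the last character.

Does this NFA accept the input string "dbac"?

Answer: ACCEPT

Derivation:
initial (ε-close {0}): {0,1,2,4,5,6}
'd' @ 1: {1,3,4,5,6}  [accepting]
'b' @ 2: {7,8}
'a' @ 3: {9,10}
'c' @ 4: {5,11}  [accepting]
after full input: {5,11}  (accept=5 in)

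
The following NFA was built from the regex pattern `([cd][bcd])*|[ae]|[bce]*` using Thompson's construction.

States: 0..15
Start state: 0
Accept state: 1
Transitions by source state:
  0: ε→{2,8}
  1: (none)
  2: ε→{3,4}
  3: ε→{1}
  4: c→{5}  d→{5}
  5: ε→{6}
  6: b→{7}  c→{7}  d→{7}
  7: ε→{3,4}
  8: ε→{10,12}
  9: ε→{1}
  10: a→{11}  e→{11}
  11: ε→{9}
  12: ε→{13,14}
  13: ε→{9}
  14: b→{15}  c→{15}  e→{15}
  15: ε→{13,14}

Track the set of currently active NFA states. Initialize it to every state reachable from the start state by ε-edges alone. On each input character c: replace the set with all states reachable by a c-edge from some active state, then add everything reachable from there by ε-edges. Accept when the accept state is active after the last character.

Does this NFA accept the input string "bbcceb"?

initial (ε-close {0}): {0,1,2,3,4,8,9,10,12,13,14}
'b' @ 1: {1,9,13,14,15}  (accept∈set)
'b' @ 2: {1,9,13,14,15}  (accept∈set)
'c' @ 3: {1,9,13,14,15}  (accept∈set)
'c' @ 4: {1,9,13,14,15}  (accept∈set)
'e' @ 5: {1,9,13,14,15}  (accept∈set)
'b' @ 6: {1,9,13,14,15}  (accept∈set)
final: {1,9,13,14,15}; accept 1 in set

Answer: ACCEPT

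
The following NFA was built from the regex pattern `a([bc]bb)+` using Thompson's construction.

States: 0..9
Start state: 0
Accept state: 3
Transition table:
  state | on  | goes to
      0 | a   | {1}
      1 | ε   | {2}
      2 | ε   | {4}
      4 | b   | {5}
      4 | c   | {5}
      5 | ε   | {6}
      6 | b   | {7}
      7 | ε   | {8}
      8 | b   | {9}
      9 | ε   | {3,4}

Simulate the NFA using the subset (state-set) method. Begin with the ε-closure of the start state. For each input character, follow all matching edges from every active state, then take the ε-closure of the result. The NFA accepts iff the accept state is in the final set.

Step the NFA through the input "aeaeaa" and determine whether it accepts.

Answer: REJECT

Derivation:
start: ε-closure({0}) = {0}
'a' @ 1: {1,2,4}
'e' @ 2: {}  — dead — no transitions
rest 'aeaa' ignored (set empty)
final: {}; accept 3 not in set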